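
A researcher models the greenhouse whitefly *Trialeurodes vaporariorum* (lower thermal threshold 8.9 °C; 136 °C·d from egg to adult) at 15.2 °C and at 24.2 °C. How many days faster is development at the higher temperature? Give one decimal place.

12.7 days

At 15.2 °C: 136 / (15.2 − 8.9) = 136 / 6.3 = 21.587 d.
At 24.2 °C: 136 / (24.2 − 8.9) = 136 / 15.3 = 8.889 d.
Difference = |21.587 − 8.889| = 12.698 ≈ 12.7 days.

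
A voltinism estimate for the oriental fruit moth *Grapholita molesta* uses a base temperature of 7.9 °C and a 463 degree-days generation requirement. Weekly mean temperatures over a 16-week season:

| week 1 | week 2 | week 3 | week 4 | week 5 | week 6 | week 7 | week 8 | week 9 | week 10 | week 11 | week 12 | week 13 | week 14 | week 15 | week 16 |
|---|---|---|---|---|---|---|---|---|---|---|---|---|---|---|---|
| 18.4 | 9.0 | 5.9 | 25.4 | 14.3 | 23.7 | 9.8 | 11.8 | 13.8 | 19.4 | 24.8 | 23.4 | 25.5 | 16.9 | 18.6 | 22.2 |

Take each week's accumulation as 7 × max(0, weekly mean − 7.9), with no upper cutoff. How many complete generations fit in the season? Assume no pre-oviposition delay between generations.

2 generations

Weekly DD (7 × max(0, T̄ − 7.9)): 73.5, 7.7, 0.0, 122.5, 44.8, 110.6, 13.3, 27.3, 41.3, 80.5, 118.3, 108.5, 123.2, 63.0, 74.9, 100.1.
Season total = 1109.5 DD.
Complete generations = ⌊1109.5 / 463⌋ = 2.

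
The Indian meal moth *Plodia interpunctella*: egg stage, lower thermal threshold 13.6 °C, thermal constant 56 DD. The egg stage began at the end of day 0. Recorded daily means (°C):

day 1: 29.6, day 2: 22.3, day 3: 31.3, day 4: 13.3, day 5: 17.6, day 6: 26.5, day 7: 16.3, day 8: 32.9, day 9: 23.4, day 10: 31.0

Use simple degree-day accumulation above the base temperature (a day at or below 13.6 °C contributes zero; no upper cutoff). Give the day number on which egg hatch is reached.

day 6

Daily DD above 13.6 °C: 16.0, 8.7, 17.7, 0.0, 4.0, 12.9, 2.7, 19.3, 9.8, 17.4.
Cumulative: 16.0, 24.7, 42.4, 42.4, 46.4, 59.3, 62.0, 81.3, 91.1, 108.5.
The total first reaches 56 DD on day 6.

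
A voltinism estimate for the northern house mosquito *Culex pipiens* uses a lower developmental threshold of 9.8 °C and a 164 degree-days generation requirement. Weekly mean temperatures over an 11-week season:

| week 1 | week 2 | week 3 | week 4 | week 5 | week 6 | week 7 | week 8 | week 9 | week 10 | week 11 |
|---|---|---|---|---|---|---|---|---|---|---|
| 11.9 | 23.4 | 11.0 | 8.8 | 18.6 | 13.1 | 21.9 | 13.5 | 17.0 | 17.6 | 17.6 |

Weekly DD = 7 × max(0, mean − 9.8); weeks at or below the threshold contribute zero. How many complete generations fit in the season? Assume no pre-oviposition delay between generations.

Weekly DD (7 × max(0, T̄ − 9.8)): 14.7, 95.2, 8.4, 0.0, 61.6, 23.1, 84.7, 25.9, 50.4, 54.6, 54.6.
Season total = 473.2 DD.
Complete generations = ⌊473.2 / 164⌋ = 2.

2 generations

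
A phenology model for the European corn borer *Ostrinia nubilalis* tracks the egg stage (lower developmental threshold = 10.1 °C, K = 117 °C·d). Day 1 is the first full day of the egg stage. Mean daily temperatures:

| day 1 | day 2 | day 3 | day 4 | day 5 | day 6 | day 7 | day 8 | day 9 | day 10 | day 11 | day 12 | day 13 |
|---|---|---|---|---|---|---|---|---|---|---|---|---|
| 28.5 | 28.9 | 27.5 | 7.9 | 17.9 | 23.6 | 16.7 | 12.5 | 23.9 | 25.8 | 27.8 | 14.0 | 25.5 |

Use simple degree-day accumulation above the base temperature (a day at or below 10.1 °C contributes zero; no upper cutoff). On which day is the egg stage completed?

Daily DD above 10.1 °C: 18.4, 18.8, 17.4, 0.0, 7.8, 13.5, 6.6, 2.4, 13.8, 15.7, 17.7, 3.9, 15.4.
Cumulative: 18.4, 37.2, 54.6, 54.6, 62.4, 75.9, 82.5, 84.9, 98.7, 114.4, 132.1, 136.0, 151.4.
The total first reaches 117 DD on day 11.

day 11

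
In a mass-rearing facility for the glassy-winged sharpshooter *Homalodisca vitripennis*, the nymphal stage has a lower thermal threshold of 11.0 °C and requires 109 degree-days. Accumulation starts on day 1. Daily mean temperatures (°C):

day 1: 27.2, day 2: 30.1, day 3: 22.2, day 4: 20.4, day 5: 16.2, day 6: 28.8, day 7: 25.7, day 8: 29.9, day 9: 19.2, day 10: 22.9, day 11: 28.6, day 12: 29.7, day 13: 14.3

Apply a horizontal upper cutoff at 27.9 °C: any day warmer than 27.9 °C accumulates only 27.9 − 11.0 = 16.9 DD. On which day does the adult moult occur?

day 9

Daily DD above 11.0 °C (capped at 16.9): 16.2, 16.9, 11.2, 9.4, 5.2, 16.9, 14.7, 16.9, 8.2, 11.9, 16.9, 16.9, 3.3.
Cumulative: 16.2, 33.1, 44.3, 53.7, 58.9, 75.8, 90.5, 107.4, 115.6, 127.5, 144.4, 161.3, 164.6.
The total first reaches 109 DD on day 9.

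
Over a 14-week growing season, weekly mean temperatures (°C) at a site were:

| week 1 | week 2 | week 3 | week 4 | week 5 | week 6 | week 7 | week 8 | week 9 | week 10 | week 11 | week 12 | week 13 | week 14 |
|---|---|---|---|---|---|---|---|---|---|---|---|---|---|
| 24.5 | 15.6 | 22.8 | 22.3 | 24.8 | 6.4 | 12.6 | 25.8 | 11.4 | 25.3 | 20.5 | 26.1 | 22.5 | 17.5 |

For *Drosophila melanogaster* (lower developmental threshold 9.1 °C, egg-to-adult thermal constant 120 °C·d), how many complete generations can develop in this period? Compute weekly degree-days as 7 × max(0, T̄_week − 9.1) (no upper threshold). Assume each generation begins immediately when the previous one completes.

Weekly DD (7 × max(0, T̄ − 9.1)): 107.8, 45.5, 95.9, 92.4, 109.9, 0.0, 24.5, 116.9, 16.1, 113.4, 79.8, 119.0, 93.8, 58.8.
Season total = 1073.8 DD.
Complete generations = ⌊1073.8 / 120⌋ = 8.

8 generations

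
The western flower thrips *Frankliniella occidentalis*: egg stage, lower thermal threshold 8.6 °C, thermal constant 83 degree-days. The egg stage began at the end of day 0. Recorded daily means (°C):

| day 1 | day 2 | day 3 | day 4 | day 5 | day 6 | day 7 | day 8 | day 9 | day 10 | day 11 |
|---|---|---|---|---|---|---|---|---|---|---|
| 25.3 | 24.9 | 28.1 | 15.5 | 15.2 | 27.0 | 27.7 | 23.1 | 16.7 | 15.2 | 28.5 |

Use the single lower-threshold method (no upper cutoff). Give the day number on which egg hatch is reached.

day 6

Daily DD above 8.6 °C: 16.7, 16.3, 19.5, 6.9, 6.6, 18.4, 19.1, 14.5, 8.1, 6.6, 19.9.
Cumulative: 16.7, 33.0, 52.5, 59.4, 66.0, 84.4, 103.5, 118.0, 126.1, 132.7, 152.6.
The total first reaches 83 DD on day 6.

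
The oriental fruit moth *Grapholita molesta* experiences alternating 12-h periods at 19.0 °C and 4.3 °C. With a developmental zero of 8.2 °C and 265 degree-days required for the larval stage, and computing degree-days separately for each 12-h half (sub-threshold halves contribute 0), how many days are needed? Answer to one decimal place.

Day half: max(0, 19.0 − 8.2) × 0.5 = 10.8 × 0.5 = 5.40 DD.
Night half: max(0, 4.3 − 8.2) × 0.5 = 0.0 × 0.5 = 0.00 DD.
Per 24 h: 5.40 DD/day.
Duration = 265 / 5.40 = 49.074 ≈ 49.1 days.

49.1 days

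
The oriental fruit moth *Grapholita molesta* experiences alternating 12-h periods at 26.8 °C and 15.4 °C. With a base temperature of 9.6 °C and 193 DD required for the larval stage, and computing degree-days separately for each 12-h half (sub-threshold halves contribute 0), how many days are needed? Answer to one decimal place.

16.8 days

Day half: max(0, 26.8 − 9.6) × 0.5 = 17.2 × 0.5 = 8.60 DD.
Night half: max(0, 15.4 − 9.6) × 0.5 = 5.8 × 0.5 = 2.90 DD.
Per 24 h: 11.50 DD/day.
Duration = 193 / 11.50 = 16.783 ≈ 16.8 days.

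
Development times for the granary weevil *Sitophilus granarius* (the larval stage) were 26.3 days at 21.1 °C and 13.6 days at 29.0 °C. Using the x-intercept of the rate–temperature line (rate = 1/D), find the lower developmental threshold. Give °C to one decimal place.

12.6 °C

Under the model K = D·(T − T_b), so D₁·(T₁ − T_b) = D₂·(T₂ − T_b).
26.3·(21.1 − T_b) = 13.6·(29.0 − T_b)
T_b = (26.3·21.1 − 13.6·29.0) / (26.3 − 13.6) = 160.53 / 12.7 = 12.640 °C ≈ 12.6 °C.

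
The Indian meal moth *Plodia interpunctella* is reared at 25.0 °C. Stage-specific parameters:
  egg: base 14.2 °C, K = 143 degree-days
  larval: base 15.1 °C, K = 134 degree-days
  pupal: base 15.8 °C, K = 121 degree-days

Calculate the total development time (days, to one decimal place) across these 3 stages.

39.9 days

egg: 143 / (25.0 − 14.2) = 143 / 10.8 = 13.241 d.
larval: 134 / (25.0 − 15.1) = 134 / 9.9 = 13.535 d.
pupal: 121 / (25.0 − 15.8) = 121 / 9.2 = 13.152 d.
Sum = 39.928 ≈ 39.9 days.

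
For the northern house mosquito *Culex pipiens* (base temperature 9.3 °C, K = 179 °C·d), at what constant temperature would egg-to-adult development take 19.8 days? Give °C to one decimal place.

Required daily accumulation = 179 / 19.8 = 9.040 DD/day.
T = T_base + 9.040 = 9.3 + 9.040 = 18.340 ≈ 18.3 °C.

18.3 °C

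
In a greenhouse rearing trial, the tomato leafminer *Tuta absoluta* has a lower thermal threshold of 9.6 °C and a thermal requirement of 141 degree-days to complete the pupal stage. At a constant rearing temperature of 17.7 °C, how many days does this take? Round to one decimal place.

Daily accumulation = 17.7 − 9.6 = 8.1 DD/day.
Duration = 141 / 8.1 = 17.407 ≈ 17.4 days.

17.4 days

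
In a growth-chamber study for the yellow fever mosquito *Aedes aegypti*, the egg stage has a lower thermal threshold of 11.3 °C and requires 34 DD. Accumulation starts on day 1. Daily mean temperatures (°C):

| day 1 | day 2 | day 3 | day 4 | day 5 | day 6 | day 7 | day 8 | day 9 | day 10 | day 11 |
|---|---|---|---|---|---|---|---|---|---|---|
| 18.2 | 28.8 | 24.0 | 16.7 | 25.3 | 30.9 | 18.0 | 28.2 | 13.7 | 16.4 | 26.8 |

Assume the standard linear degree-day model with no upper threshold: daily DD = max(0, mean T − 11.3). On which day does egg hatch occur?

day 3

Daily DD above 11.3 °C: 6.9, 17.5, 12.7, 5.4, 14.0, 19.6, 6.7, 16.9, 2.4, 5.1, 15.5.
Cumulative: 6.9, 24.4, 37.1, 42.5, 56.5, 76.1, 82.8, 99.7, 102.1, 107.2, 122.7.
The total first reaches 34 DD on day 3.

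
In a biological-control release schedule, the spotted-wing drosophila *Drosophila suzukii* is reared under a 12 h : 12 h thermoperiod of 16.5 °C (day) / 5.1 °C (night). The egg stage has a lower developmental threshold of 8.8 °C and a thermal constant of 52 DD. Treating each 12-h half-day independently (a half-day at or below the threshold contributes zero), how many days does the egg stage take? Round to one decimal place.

Day half: max(0, 16.5 − 8.8) × 0.5 = 7.7 × 0.5 = 3.85 DD.
Night half: max(0, 5.1 − 8.8) × 0.5 = 0.0 × 0.5 = 0.00 DD.
Per 24 h: 3.85 DD/day.
Duration = 52 / 3.85 = 13.506 ≈ 13.5 days.

13.5 days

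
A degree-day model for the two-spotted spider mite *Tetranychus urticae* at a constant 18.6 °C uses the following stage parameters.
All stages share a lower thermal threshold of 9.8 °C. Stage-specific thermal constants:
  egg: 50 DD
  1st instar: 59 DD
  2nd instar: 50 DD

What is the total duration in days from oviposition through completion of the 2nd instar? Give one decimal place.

18.1 days

Daily accumulation at 18.6 °C = 18.6 − 9.8 = 8.8 DD/day.
Total K = 50 + 59 + 50 = 159 DD.
Total duration = 159 / 8.8 = 18.068 ≈ 18.1 days.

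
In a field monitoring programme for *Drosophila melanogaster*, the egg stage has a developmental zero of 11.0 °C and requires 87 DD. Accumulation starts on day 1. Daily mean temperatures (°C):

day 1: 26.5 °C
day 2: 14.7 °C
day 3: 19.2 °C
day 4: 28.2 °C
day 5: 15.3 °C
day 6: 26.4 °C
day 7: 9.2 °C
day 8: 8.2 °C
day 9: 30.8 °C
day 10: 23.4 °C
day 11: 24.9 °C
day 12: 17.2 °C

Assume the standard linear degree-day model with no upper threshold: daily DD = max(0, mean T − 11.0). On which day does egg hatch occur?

Daily DD above 11.0 °C: 15.5, 3.7, 8.2, 17.2, 4.3, 15.4, 0.0, 0.0, 19.8, 12.4, 13.9, 6.2.
Cumulative: 15.5, 19.2, 27.4, 44.6, 48.9, 64.3, 64.3, 64.3, 84.1, 96.5, 110.4, 116.6.
The total first reaches 87 DD on day 10.

day 10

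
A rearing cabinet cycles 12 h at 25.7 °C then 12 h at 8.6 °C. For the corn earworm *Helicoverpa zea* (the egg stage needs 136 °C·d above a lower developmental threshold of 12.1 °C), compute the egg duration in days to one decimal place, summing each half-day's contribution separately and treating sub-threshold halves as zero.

Day half: max(0, 25.7 − 12.1) × 0.5 = 13.6 × 0.5 = 6.80 DD.
Night half: max(0, 8.6 − 12.1) × 0.5 = 0.0 × 0.5 = 0.00 DD.
Per 24 h: 6.80 DD/day.
Duration = 136 / 6.80 = 20.000 ≈ 20.0 days.

20.0 days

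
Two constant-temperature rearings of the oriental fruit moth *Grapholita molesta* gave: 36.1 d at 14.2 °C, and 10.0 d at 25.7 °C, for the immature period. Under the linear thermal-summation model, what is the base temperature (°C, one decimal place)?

9.8 °C

Linear rate model ⇒ the product D·(T − T_b) is constant across temperatures.
36.1·(14.2 − T_b) = 10.0·(25.7 − T_b)
T_b = (36.1·14.2 − 10.0·25.7) / (36.1 − 10.0) = 255.62 / 26.1 = 9.794 °C ≈ 9.8 °C.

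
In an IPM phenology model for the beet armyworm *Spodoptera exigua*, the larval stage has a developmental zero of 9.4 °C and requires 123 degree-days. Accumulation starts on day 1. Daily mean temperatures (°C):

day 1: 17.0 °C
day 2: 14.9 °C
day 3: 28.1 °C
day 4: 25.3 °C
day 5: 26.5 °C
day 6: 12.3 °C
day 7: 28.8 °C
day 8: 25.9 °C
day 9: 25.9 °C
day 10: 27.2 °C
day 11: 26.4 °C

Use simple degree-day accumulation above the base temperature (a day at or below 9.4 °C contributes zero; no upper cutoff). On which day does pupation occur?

day 10

Daily DD above 9.4 °C: 7.6, 5.5, 18.7, 15.9, 17.1, 2.9, 19.4, 16.5, 16.5, 17.8, 17.0.
Cumulative: 7.6, 13.1, 31.8, 47.7, 64.8, 67.7, 87.1, 103.6, 120.1, 137.9, 154.9.
The total first reaches 123 DD on day 10.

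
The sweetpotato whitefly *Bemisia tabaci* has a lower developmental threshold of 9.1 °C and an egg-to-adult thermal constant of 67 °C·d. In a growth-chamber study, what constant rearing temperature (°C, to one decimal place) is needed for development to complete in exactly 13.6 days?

14.0 °C

Required daily accumulation = 67 / 13.6 = 4.926 DD/day.
T = T_base + 4.926 = 9.1 + 4.926 = 14.026 ≈ 14.0 °C.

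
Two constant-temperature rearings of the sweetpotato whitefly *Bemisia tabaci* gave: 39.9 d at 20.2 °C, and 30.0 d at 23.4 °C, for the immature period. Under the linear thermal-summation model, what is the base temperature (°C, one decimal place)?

Equal thermal constants: D₁(T₁ − T_b) = D₂(T₂ − T_b).
39.9·(20.2 − T_b) = 30.0·(23.4 − T_b)
T_b = (39.9·20.2 − 30.0·23.4) / (39.9 − 30.0) = 103.98 / 9.9 = 10.503 °C ≈ 10.5 °C.

10.5 °C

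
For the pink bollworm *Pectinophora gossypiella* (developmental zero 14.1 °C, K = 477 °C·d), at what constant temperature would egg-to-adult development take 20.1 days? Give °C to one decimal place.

Required daily accumulation = 477 / 20.1 = 23.731 DD/day.
T = T_base + 23.731 = 14.1 + 23.731 = 37.831 ≈ 37.8 °C.

37.8 °C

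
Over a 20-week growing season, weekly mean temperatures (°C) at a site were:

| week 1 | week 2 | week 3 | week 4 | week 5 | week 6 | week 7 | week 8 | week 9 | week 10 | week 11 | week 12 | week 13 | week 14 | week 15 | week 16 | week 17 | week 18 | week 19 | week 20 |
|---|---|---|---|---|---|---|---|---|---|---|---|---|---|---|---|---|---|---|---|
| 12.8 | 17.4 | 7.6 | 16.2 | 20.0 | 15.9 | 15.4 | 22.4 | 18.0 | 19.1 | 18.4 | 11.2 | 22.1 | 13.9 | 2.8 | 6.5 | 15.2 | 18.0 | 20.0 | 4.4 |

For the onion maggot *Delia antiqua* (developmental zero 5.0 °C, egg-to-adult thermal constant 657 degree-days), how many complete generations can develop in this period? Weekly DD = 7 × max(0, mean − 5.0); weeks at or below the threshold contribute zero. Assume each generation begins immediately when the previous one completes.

2 generations

Weekly DD (7 × max(0, T̄ − 5.0)): 54.6, 86.8, 18.2, 78.4, 105.0, 76.3, 72.8, 121.8, 91.0, 98.7, 93.8, 43.4, 119.7, 62.3, 0.0, 10.5, 71.4, 91.0, 105.0, 0.0.
Season total = 1400.7 DD.
Complete generations = ⌊1400.7 / 657⌋ = 2.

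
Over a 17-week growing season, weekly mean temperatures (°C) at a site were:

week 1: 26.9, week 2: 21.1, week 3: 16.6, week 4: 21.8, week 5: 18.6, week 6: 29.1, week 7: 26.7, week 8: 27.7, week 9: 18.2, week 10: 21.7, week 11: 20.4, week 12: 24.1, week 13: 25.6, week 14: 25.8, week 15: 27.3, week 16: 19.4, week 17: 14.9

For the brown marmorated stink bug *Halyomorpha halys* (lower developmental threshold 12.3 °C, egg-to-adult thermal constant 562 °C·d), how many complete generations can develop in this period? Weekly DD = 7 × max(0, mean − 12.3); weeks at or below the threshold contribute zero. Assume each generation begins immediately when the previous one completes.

Weekly DD (7 × max(0, T̄ − 12.3)): 102.2, 61.6, 30.1, 66.5, 44.1, 117.6, 100.8, 107.8, 41.3, 65.8, 56.7, 82.6, 93.1, 94.5, 105.0, 49.7, 18.2.
Season total = 1237.6 DD.
Complete generations = ⌊1237.6 / 562⌋ = 2.

2 generations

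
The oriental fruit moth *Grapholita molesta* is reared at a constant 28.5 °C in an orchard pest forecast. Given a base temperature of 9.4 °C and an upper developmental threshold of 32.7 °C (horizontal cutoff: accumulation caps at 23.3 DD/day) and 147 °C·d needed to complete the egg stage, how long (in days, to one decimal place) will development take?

7.7 days

Daily accumulation = 28.5 − 9.4 = 19.1 DD/day.
Duration = 147 / 19.1 = 7.696 ≈ 7.7 days.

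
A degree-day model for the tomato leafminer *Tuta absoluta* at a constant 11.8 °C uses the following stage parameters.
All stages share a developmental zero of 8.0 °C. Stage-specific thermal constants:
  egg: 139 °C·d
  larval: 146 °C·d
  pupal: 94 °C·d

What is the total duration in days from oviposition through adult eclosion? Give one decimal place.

Daily accumulation at 11.8 °C = 11.8 − 8.0 = 3.8 DD/day.
Total K = 139 + 146 + 94 = 379 DD.
Total duration = 379 / 3.8 = 99.737 ≈ 99.7 days.

99.7 days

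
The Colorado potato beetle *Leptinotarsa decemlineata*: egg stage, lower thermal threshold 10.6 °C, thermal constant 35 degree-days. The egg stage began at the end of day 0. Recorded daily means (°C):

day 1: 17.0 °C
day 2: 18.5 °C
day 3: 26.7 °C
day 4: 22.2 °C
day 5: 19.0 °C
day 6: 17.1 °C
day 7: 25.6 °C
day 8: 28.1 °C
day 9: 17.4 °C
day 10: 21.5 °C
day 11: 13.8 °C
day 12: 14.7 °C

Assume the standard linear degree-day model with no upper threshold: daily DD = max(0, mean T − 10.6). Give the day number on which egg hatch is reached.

Daily DD above 10.6 °C: 6.4, 7.9, 16.1, 11.6, 8.4, 6.5, 15.0, 17.5, 6.8, 10.9, 3.2, 4.1.
Cumulative: 6.4, 14.3, 30.4, 42.0, 50.4, 56.9, 71.9, 89.4, 96.2, 107.1, 110.3, 114.4.
The total first reaches 35 DD on day 4.

day 4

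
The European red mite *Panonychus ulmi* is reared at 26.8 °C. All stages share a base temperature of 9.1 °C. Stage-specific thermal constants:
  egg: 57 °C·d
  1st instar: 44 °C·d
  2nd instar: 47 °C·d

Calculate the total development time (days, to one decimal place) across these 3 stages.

8.4 days

Daily accumulation at 26.8 °C = 26.8 − 9.1 = 17.7 DD/day.
Total K = 57 + 44 + 47 = 148 DD.
Total duration = 148 / 17.7 = 8.362 ≈ 8.4 days.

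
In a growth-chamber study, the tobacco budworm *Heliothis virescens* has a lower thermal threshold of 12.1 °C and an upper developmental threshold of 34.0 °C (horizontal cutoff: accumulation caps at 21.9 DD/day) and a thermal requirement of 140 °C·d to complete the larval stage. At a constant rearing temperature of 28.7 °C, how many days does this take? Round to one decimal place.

Daily accumulation = 28.7 − 12.1 = 16.6 DD/day.
Duration = 140 / 16.6 = 8.434 ≈ 8.4 days.

8.4 days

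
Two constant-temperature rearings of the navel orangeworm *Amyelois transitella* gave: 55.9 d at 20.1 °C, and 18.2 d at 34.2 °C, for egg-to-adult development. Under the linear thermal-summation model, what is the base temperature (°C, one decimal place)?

Linear rate model ⇒ the product D·(T − T_b) is constant across temperatures.
55.9·(20.1 − T_b) = 18.2·(34.2 − T_b)
T_b = (55.9·20.1 − 18.2·34.2) / (55.9 − 18.2) = 501.15 / 37.7 = 13.293 °C ≈ 13.3 °C.

13.3 °C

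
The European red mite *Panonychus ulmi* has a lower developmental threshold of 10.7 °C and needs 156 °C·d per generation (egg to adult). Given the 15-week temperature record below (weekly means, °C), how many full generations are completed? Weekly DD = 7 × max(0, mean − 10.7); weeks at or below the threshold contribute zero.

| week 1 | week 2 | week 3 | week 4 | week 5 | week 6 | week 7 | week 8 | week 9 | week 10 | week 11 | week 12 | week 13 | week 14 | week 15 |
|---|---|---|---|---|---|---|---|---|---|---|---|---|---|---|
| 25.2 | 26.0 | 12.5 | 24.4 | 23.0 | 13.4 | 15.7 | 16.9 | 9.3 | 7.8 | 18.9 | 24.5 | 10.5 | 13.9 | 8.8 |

4 generations

Weekly DD (7 × max(0, T̄ − 10.7)): 101.5, 107.1, 12.6, 95.9, 86.1, 18.9, 35.0, 43.4, 0.0, 0.0, 57.4, 96.6, 0.0, 22.4, 0.0.
Season total = 676.9 DD.
Complete generations = ⌊676.9 / 156⌋ = 4.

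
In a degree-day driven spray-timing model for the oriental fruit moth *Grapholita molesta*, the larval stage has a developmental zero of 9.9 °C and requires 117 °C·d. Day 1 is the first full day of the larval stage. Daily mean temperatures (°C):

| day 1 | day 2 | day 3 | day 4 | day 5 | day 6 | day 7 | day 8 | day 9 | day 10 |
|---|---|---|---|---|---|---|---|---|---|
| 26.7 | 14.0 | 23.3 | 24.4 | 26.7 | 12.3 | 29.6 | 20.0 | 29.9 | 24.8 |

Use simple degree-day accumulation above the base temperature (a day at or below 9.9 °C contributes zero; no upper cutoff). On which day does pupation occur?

Daily DD above 9.9 °C: 16.8, 4.1, 13.4, 14.5, 16.8, 2.4, 19.7, 10.1, 20.0, 14.9.
Cumulative: 16.8, 20.9, 34.3, 48.8, 65.6, 68.0, 87.7, 97.8, 117.8, 132.7.
The total first reaches 117 DD on day 9.

day 9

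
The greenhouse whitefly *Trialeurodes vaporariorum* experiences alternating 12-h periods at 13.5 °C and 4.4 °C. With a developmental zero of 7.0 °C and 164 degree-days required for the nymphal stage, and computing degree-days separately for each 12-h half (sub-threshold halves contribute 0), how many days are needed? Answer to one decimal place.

Day half: max(0, 13.5 − 7.0) × 0.5 = 6.5 × 0.5 = 3.25 DD.
Night half: max(0, 4.4 − 7.0) × 0.5 = 0.0 × 0.5 = 0.00 DD.
Per 24 h: 3.25 DD/day.
Duration = 164 / 3.25 = 50.462 ≈ 50.5 days.

50.5 days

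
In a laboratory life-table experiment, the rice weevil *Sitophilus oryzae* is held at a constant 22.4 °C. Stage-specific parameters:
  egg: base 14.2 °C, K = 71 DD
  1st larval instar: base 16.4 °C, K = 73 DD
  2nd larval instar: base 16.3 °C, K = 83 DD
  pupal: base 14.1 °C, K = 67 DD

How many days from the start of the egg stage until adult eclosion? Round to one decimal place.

egg: 71 / (22.4 − 14.2) = 71 / 8.2 = 8.659 d.
1st larval instar: 73 / (22.4 − 16.4) = 73 / 6.0 = 12.167 d.
2nd larval instar: 83 / (22.4 − 16.3) = 83 / 6.1 = 13.607 d.
pupal: 67 / (22.4 − 14.1) = 67 / 8.3 = 8.072 d.
Sum = 42.504 ≈ 42.5 days.

42.5 days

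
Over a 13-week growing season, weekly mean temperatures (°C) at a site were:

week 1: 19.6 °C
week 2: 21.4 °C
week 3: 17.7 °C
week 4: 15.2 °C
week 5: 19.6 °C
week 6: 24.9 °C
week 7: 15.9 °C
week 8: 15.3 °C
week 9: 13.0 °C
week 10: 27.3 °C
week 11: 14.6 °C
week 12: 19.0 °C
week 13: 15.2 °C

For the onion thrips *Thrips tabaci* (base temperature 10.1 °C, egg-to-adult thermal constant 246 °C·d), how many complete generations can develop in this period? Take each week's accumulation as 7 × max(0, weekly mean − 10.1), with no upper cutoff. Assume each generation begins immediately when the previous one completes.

Weekly DD (7 × max(0, T̄ − 10.1)): 66.5, 79.1, 53.2, 35.7, 66.5, 103.6, 40.6, 36.4, 20.3, 120.4, 31.5, 62.3, 35.7.
Season total = 751.8 DD.
Complete generations = ⌊751.8 / 246⌋ = 3.

3 generations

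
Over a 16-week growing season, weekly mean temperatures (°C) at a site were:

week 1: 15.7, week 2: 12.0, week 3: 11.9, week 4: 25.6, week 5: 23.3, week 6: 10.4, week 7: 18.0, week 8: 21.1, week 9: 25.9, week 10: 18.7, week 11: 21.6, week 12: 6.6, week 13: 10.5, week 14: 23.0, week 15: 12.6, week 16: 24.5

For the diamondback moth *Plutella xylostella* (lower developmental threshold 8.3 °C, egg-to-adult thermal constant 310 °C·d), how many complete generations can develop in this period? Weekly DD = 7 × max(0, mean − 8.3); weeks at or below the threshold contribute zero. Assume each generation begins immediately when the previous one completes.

3 generations

Weekly DD (7 × max(0, T̄ − 8.3)): 51.8, 25.9, 25.2, 121.1, 105.0, 14.7, 67.9, 89.6, 123.2, 72.8, 93.1, 0.0, 15.4, 102.9, 30.1, 113.4.
Season total = 1052.1 DD.
Complete generations = ⌊1052.1 / 310⌋ = 3.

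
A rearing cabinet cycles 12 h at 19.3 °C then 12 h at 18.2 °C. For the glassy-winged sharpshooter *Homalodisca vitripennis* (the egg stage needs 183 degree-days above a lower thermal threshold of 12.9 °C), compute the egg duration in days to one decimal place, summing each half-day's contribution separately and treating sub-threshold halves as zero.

Day half: max(0, 19.3 − 12.9) × 0.5 = 6.4 × 0.5 = 3.20 DD.
Night half: max(0, 18.2 − 12.9) × 0.5 = 5.3 × 0.5 = 2.65 DD.
Per 24 h: 5.85 DD/day.
Duration = 183 / 5.85 = 31.282 ≈ 31.3 days.

31.3 days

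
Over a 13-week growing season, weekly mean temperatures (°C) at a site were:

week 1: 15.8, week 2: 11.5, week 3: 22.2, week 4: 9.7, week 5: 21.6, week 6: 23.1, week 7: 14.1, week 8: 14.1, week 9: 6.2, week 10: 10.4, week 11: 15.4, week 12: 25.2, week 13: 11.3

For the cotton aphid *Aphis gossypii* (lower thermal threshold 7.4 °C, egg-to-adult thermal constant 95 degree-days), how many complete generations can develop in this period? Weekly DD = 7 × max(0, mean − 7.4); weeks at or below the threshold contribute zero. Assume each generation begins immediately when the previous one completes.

7 generations

Weekly DD (7 × max(0, T̄ − 7.4)): 58.8, 28.7, 103.6, 16.1, 99.4, 109.9, 46.9, 46.9, 0.0, 21.0, 56.0, 124.6, 27.3.
Season total = 739.2 DD.
Complete generations = ⌊739.2 / 95⌋ = 7.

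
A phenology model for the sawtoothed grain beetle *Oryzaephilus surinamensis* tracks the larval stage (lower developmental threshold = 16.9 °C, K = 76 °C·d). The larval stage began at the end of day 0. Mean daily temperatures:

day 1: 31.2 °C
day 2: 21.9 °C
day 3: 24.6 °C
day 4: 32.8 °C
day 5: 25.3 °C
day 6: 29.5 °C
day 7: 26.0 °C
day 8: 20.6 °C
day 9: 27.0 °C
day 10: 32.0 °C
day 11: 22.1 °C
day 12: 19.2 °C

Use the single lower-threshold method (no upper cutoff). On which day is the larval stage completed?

Daily DD above 16.9 °C: 14.3, 5.0, 7.7, 15.9, 8.4, 12.6, 9.1, 3.7, 10.1, 15.1, 5.2, 2.3.
Cumulative: 14.3, 19.3, 27.0, 42.9, 51.3, 63.9, 73.0, 76.7, 86.8, 101.9, 107.1, 109.4.
The total first reaches 76 DD on day 8.

day 8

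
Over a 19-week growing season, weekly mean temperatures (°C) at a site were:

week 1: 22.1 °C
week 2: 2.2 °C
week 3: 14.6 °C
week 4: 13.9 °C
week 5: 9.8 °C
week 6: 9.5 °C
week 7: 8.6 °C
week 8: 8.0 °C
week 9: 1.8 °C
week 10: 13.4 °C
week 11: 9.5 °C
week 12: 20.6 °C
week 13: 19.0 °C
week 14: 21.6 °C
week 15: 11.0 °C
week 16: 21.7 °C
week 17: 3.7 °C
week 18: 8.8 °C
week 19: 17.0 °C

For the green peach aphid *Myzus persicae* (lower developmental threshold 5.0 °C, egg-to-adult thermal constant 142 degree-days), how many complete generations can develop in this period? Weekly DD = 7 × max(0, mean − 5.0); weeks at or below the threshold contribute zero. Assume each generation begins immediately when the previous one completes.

Weekly DD (7 × max(0, T̄ − 5.0)): 119.7, 0.0, 67.2, 62.3, 33.6, 31.5, 25.2, 21.0, 0.0, 58.8, 31.5, 109.2, 98.0, 116.2, 42.0, 116.9, 0.0, 26.6, 84.0.
Season total = 1043.7 DD.
Complete generations = ⌊1043.7 / 142⌋ = 7.

7 generations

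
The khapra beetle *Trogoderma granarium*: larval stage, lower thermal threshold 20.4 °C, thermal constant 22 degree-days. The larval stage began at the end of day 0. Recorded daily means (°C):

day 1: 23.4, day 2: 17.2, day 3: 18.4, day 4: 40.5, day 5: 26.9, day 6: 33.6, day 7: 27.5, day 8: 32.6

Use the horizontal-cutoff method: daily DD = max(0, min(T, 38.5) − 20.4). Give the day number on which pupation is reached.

day 5

Daily DD above 20.4 °C (capped at 18.1): 3.0, 0.0, 0.0, 18.1, 6.5, 13.2, 7.1, 12.2.
Cumulative: 3.0, 3.0, 3.0, 21.1, 27.6, 40.8, 47.9, 60.1.
The total first reaches 22 DD on day 5.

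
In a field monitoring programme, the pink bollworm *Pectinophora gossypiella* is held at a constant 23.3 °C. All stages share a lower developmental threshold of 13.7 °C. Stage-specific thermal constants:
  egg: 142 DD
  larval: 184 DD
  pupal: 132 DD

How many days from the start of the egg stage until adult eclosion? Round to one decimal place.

Daily accumulation at 23.3 °C = 23.3 − 13.7 = 9.6 DD/day.
Total K = 142 + 184 + 132 = 458 DD.
Total duration = 458 / 9.6 = 47.708 ≈ 47.7 days.

47.7 days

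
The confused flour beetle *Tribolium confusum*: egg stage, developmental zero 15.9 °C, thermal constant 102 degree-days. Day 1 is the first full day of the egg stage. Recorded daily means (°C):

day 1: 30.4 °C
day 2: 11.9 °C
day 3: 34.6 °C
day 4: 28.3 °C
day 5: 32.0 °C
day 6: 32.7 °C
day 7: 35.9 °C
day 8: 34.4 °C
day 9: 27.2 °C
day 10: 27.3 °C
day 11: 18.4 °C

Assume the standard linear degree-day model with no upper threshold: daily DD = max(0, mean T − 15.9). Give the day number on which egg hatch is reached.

Daily DD above 15.9 °C: 14.5, 0.0, 18.7, 12.4, 16.1, 16.8, 20.0, 18.5, 11.3, 11.4, 2.5.
Cumulative: 14.5, 14.5, 33.2, 45.6, 61.7, 78.5, 98.5, 117.0, 128.3, 139.7, 142.2.
The total first reaches 102 DD on day 8.

day 8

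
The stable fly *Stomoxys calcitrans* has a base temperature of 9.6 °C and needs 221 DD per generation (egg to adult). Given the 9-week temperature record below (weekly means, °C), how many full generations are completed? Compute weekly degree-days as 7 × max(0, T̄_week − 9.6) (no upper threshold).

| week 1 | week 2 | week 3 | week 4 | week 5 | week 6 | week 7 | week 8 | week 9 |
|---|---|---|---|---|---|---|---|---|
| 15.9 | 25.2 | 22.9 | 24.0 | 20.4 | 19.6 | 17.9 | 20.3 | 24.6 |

3 generations

Weekly DD (7 × max(0, T̄ − 9.6)): 44.1, 109.2, 93.1, 100.8, 75.6, 70.0, 58.1, 74.9, 105.0.
Season total = 730.8 DD.
Complete generations = ⌊730.8 / 221⌋ = 3.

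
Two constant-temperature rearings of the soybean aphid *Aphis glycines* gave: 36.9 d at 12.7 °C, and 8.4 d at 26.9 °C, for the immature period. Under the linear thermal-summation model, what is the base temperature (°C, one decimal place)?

8.5 °C

Under the model K = D·(T − T_b), so D₁·(T₁ − T_b) = D₂·(T₂ − T_b).
36.9·(12.7 − T_b) = 8.4·(26.9 − T_b)
T_b = (36.9·12.7 − 8.4·26.9) / (36.9 − 8.4) = 242.67 / 28.5 = 8.515 °C ≈ 8.5 °C.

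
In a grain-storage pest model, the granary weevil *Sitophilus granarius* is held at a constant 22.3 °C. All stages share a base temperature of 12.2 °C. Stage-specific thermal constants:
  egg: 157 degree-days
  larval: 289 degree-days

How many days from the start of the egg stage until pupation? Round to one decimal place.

Daily accumulation at 22.3 °C = 22.3 − 12.2 = 10.1 DD/day.
Total K = 157 + 289 = 446 DD.
Total duration = 446 / 10.1 = 44.158 ≈ 44.2 days.

44.2 days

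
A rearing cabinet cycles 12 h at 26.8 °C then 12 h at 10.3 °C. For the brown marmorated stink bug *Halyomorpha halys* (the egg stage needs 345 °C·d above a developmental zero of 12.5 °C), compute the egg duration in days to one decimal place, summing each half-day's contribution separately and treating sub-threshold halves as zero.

Day half: max(0, 26.8 − 12.5) × 0.5 = 14.3 × 0.5 = 7.15 DD.
Night half: max(0, 10.3 − 12.5) × 0.5 = 0.0 × 0.5 = 0.00 DD.
Per 24 h: 7.15 DD/day.
Duration = 345 / 7.15 = 48.252 ≈ 48.3 days.

48.3 days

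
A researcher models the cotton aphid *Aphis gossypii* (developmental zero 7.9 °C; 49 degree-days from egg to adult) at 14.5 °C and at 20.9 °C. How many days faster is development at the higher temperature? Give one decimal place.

3.7 days

At 14.5 °C: 49 / (14.5 − 7.9) = 49 / 6.6 = 7.424 d.
At 20.9 °C: 49 / (20.9 − 7.9) = 49 / 13.0 = 3.769 d.
Difference = |7.424 − 3.769| = 3.655 ≈ 3.7 days.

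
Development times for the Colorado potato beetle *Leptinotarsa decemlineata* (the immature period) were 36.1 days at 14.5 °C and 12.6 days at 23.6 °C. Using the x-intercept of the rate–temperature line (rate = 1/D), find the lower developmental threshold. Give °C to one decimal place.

9.6 °C

Linear rate model ⇒ the product D·(T − T_b) is constant across temperatures.
36.1·(14.5 − T_b) = 12.6·(23.6 − T_b)
T_b = (36.1·14.5 − 12.6·23.6) / (36.1 − 12.6) = 226.09 / 23.5 = 9.621 °C ≈ 9.6 °C.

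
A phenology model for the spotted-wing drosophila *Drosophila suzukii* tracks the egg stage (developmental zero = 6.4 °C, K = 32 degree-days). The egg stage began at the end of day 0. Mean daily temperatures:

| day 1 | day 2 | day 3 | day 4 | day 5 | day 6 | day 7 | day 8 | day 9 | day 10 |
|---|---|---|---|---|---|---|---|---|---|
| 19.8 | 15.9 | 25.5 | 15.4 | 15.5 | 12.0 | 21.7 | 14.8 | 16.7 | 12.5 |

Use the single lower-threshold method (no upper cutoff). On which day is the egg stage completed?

day 3

Daily DD above 6.4 °C: 13.4, 9.5, 19.1, 9.0, 9.1, 5.6, 15.3, 8.4, 10.3, 6.1.
Cumulative: 13.4, 22.9, 42.0, 51.0, 60.1, 65.7, 81.0, 89.4, 99.7, 105.8.
The total first reaches 32 DD on day 3.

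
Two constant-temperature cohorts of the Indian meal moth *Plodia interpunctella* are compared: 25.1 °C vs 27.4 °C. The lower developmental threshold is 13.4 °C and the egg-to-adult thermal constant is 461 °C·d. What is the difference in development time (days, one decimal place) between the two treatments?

6.5 days

At 25.1 °C: 461 / (25.1 − 13.4) = 461 / 11.7 = 39.402 d.
At 27.4 °C: 461 / (27.4 − 13.4) = 461 / 14.0 = 32.929 d.
Difference = |39.402 − 32.929| = 6.473 ≈ 6.5 days.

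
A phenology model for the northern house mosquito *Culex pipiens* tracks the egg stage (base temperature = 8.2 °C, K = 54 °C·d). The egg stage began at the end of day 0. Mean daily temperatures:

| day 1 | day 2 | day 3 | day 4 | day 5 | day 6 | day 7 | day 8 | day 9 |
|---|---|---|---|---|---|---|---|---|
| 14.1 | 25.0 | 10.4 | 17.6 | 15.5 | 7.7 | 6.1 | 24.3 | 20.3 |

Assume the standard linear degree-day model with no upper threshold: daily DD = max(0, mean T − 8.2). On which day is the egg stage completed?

Daily DD above 8.2 °C: 5.9, 16.8, 2.2, 9.4, 7.3, 0.0, 0.0, 16.1, 12.1.
Cumulative: 5.9, 22.7, 24.9, 34.3, 41.6, 41.6, 41.6, 57.7, 69.8.
The total first reaches 54 DD on day 8.

day 8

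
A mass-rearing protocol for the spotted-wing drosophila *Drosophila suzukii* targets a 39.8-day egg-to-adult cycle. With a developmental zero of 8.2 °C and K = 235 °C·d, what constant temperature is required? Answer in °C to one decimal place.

14.1 °C

Required daily accumulation = 235 / 39.8 = 5.905 DD/day.
T = T_base + 5.905 = 8.2 + 5.905 = 14.105 ≈ 14.1 °C.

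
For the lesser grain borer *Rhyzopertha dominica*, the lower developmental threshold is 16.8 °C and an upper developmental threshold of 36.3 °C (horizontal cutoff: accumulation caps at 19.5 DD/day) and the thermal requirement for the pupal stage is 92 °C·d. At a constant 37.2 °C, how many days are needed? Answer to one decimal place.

Temperature 37.2 °C exceeds the upper threshold, so daily accumulation caps at 36.3 − 16.8 = 19.5 DD/day.
Duration = 92 / 19.5 = 4.718 ≈ 4.7 days.

4.7 days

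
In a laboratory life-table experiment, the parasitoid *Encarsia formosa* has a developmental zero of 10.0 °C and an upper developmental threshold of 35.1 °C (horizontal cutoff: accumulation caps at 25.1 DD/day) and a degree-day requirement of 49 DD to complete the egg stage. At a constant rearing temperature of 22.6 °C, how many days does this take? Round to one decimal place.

3.9 days

Daily accumulation = 22.6 − 10.0 = 12.6 DD/day.
Duration = 49 / 12.6 = 3.889 ≈ 3.9 days.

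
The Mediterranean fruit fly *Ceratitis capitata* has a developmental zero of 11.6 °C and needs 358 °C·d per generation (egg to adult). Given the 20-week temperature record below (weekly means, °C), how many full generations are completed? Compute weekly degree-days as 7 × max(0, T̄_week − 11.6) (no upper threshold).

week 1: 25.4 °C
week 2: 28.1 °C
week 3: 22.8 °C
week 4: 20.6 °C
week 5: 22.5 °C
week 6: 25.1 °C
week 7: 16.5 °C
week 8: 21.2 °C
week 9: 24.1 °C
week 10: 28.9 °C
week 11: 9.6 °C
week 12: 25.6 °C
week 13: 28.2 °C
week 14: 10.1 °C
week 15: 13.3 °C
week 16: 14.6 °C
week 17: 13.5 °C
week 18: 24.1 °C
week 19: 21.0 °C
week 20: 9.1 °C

Weekly DD (7 × max(0, T̄ − 11.6)): 96.6, 115.5, 78.4, 63.0, 76.3, 94.5, 34.3, 67.2, 87.5, 121.1, 0.0, 98.0, 116.2, 0.0, 11.9, 21.0, 13.3, 87.5, 65.8, 0.0.
Season total = 1248.1 DD.
Complete generations = ⌊1248.1 / 358⌋ = 3.

3 generations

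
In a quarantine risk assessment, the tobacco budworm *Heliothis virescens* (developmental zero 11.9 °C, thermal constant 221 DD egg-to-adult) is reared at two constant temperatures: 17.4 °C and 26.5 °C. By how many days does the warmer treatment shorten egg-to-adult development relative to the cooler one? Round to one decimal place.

At 17.4 °C: 221 / (17.4 − 11.9) = 221 / 5.5 = 40.182 d.
At 26.5 °C: 221 / (26.5 − 11.9) = 221 / 14.6 = 15.137 d.
Difference = |40.182 − 15.137| = 25.045 ≈ 25.0 days.

25.0 days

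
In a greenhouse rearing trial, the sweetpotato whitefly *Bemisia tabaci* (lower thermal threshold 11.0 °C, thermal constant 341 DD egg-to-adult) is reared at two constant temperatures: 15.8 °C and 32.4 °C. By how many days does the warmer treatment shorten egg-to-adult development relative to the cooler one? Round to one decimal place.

55.1 days

At 15.8 °C: 341 / (15.8 − 11.0) = 341 / 4.8 = 71.042 d.
At 32.4 °C: 341 / (32.4 − 11.0) = 341 / 21.4 = 15.935 d.
Difference = |71.042 − 15.935| = 55.107 ≈ 55.1 days.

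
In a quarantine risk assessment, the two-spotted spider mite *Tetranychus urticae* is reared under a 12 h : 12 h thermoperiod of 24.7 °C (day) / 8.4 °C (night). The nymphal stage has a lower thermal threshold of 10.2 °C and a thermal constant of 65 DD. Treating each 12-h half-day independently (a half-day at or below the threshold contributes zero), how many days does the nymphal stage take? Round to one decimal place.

9.0 days

Day half: max(0, 24.7 − 10.2) × 0.5 = 14.5 × 0.5 = 7.25 DD.
Night half: max(0, 8.4 − 10.2) × 0.5 = 0.0 × 0.5 = 0.00 DD.
Per 24 h: 7.25 DD/day.
Duration = 65 / 7.25 = 8.966 ≈ 9.0 days.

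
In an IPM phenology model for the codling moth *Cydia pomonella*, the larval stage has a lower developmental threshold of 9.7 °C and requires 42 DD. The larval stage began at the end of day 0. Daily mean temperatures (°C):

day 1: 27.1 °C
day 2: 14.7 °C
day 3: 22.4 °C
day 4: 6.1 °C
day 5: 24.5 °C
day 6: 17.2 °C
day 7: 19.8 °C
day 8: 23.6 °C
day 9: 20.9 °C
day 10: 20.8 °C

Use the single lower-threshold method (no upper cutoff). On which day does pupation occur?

Daily DD above 9.7 °C: 17.4, 5.0, 12.7, 0.0, 14.8, 7.5, 10.1, 13.9, 11.2, 11.1.
Cumulative: 17.4, 22.4, 35.1, 35.1, 49.9, 57.4, 67.5, 81.4, 92.6, 103.7.
The total first reaches 42 DD on day 5.

day 5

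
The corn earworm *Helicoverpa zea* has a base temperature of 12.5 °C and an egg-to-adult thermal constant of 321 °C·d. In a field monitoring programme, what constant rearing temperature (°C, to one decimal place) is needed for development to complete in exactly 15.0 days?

33.9 °C

Required daily accumulation = 321 / 15.0 = 21.400 DD/day.
T = T_base + 21.400 = 12.5 + 21.400 = 33.900 ≈ 33.9 °C.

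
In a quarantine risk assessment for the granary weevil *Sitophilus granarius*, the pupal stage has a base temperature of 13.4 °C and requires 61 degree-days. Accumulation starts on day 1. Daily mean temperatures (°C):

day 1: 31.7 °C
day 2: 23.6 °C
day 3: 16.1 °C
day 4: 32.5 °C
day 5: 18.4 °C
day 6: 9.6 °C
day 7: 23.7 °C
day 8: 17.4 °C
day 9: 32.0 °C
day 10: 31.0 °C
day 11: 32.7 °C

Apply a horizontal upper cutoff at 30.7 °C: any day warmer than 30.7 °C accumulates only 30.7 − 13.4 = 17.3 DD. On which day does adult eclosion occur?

day 7

Daily DD above 13.4 °C (capped at 17.3): 17.3, 10.2, 2.7, 17.3, 5.0, 0.0, 10.3, 4.0, 17.3, 17.3, 17.3.
Cumulative: 17.3, 27.5, 30.2, 47.5, 52.5, 52.5, 62.8, 66.8, 84.1, 101.4, 118.7.
The total first reaches 61 DD on day 7.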